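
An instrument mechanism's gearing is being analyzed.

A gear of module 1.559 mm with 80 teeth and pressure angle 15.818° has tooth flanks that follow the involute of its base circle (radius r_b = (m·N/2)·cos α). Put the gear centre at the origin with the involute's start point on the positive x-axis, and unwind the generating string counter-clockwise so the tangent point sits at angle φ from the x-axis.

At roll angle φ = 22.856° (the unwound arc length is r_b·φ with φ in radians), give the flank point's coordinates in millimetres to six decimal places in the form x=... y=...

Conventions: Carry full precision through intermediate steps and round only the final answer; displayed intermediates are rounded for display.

class = single-mesh tooth geometry [base-circle involute, m = 1.559, 80T]
pitch radius r_p = m·N/2 = 1.559·80/2 = 62.360000
base radius r_b = r_p·cos α = 62.360000·cos 15.818° = 59.998577
roll angle φ = 22.856° = 0.39891245 rad
x = r_b·(cos φ + φ·sin φ) = 64.584154
y = r_b·(sin φ − φ·cos φ) = 1.249470

x=64.584154 y=1.249470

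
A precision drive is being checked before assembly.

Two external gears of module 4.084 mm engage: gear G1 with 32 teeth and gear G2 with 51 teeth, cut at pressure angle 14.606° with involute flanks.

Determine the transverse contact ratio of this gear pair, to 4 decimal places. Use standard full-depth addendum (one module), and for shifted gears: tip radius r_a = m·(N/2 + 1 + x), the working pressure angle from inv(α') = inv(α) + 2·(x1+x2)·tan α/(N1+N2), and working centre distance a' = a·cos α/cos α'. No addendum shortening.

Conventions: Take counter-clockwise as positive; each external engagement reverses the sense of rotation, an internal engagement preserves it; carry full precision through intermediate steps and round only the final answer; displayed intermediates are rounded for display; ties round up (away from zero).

class = single-mesh tooth geometry [involute pair 32T × 51T, m = 4.084]
base radii: r_b1 = 63.232263, r_b2 = 100.776419
tip radii: r_a1 = 69.428000, r_a2 = 108.226000
no profile shift: α' = α, a' = a
action lengths: √(r_a1²−r_b1²) = 28.669289, √(r_a2²−r_b2²) = 39.458592
base pitch p_b = π·m·cos α = 12.415626
CR = (28.669289 + 39.458592 − 169.486000·sin 14.60600°)/12.415626 = 2.044881
contact ratio ≈ 2.0449

2.0449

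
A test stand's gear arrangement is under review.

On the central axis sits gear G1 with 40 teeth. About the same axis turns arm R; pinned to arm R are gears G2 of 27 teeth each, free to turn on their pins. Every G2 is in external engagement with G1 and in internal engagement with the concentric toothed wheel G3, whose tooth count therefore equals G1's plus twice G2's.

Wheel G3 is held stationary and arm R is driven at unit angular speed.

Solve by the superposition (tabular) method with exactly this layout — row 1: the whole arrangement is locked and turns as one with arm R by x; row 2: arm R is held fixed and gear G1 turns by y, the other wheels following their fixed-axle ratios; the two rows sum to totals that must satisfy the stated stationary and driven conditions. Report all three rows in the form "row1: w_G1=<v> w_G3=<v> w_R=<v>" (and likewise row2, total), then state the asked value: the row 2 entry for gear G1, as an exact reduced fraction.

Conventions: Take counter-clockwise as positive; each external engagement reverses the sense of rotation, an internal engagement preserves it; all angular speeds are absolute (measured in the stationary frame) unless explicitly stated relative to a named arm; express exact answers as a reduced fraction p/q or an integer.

row1: w_G1=1 w_G3=1 w_R=1
row2: w_G1=47/20 w_G3=-1 w_R=0
total: w_G1=67/20 w_G3=0 w_R=1
asked value: 47/20

topology: planetary set — G1 40T / G2 27T / G3 94T, arm = carrier (Willis)
row 1: whole set turns with the arm by x
row 2 — arm fixed, fixed-axis ratios: sun y, ring −(40/94)·y, arm 0
boundary: total ω_ring = x − (40/94)·y = 0 and total ω_arm = x = 1  ⇒  y = 47/20, x = 1
row 2 ring = −(40/94)·47/20 = -1
totals (row 1 + row 2): sun 1 + 47/20 = 67/20, ring 1 + (-1) = 0, arm 1 + 0 = 1
asked cell (row2, sun) = 47/20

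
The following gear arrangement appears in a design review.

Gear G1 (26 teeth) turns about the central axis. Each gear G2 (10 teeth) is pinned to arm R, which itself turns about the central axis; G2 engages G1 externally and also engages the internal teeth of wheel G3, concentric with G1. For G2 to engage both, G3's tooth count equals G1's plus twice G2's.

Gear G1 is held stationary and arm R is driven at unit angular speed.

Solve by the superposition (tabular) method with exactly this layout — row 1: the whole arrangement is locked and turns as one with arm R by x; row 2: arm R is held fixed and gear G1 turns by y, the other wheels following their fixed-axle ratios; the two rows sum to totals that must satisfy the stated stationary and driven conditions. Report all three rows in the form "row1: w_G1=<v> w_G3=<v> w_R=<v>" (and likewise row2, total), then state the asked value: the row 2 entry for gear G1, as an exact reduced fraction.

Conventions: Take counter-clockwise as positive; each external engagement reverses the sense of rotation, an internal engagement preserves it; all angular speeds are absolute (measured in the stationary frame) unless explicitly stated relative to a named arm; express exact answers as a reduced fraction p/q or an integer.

topology: planetary set — G1 26T / G2 10T / G3 46T, arm = carrier (Willis)
row 1 — lock + rotate with arm: ω_sun = ω_ring = ω_arm = x
row 2 (arm held, sun turns y): ω_ring = −(26/46)·y, ω_arm = 0
boundary: total ω_sun = x + y = 0 and total ω_arm = x = 1  ⇒  y = -1, x = 1
row 2 ring = −(26/46)·(-1) = 13/23
totals (row 1 + row 2): sun 1 + (-1) = 0, ring 1 + 13/23 = 36/23, arm 1 + 0 = 1
asked cell (row2, sun) = -1

row1: w_G1=1 w_G3=1 w_R=1
row2: w_G1=-1 w_G3=13/23 w_R=0
total: w_G1=0 w_G3=36/23 w_R=1
asked value: -1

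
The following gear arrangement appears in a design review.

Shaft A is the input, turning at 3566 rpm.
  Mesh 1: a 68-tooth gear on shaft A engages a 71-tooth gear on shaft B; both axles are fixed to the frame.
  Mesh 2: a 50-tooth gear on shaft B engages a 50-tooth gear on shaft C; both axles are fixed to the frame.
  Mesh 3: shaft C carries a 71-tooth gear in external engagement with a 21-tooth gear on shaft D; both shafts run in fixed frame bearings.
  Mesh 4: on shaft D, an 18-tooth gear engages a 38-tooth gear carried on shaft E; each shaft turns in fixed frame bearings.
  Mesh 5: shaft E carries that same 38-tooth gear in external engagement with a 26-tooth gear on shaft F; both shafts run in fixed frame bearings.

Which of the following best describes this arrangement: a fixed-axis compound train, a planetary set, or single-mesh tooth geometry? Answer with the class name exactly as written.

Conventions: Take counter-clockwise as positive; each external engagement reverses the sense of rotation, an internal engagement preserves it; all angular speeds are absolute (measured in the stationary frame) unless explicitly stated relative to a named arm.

fixed-axis compound train

class = fixed-axis compound train [5 meshes; 5 ratios multiply, 5 sense flips]
classification: fixed-axis compound train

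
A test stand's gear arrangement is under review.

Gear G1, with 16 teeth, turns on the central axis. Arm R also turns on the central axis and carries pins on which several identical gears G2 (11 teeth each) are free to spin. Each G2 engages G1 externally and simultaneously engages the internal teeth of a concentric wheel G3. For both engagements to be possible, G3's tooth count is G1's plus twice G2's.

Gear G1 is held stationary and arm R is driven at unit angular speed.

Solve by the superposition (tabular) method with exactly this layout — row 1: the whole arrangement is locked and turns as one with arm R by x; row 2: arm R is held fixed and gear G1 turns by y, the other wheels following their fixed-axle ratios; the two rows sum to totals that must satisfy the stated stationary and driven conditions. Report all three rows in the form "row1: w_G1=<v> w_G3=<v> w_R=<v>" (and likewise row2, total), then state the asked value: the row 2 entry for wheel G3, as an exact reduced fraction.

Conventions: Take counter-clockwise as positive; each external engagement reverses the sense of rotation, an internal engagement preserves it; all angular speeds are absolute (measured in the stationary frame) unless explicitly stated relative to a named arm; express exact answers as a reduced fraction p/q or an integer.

row1: w_G1=1 w_G3=1 w_R=1
row2: w_G1=-1 w_G3=8/19 w_R=0
total: w_G1=0 w_G3=27/19 w_R=1
asked value: 8/19

planetary set (16T centre, 11T on arm, 38T internal) — Willis relation
row 1 — lock + rotate with arm: ω_sun = ω_ring = ω_arm = x
row 2 — arm fixed, fixed-axis ratios: sun y, ring −(16/38)·y, arm 0
boundary: total ω_sun = x + y = 0 and total ω_arm = x = 1  ⇒  y = -1, x = 1
row 2 ring = −(16/38)·(-1) = 8/19
totals (row 1 + row 2): sun 1 + (-1) = 0, ring 1 + 8/19 = 27/19, arm 1 + 0 = 1
asked cell (row2, ring) = 8/19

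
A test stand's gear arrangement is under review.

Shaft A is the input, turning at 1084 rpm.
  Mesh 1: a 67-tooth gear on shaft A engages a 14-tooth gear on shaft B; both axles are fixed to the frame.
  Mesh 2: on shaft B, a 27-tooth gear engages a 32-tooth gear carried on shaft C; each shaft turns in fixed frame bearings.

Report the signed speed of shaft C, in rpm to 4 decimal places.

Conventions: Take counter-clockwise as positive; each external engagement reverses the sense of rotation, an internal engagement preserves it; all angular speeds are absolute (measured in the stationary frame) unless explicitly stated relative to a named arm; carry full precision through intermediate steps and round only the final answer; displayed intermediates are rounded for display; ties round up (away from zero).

+4377.1339 rpm

topology: fixed-axis compound train — 2 meshes, A→C
mesh 1 [67T→14T]: ω = 1084.0000×67/14 = 5187.7143 rpm, sense flips to −
mesh 2 [27T→32T]: ω = 5187.7143×27/32 = 4377.1339 rpm, sense flips to +
signed output speed = +4377.1339 rpm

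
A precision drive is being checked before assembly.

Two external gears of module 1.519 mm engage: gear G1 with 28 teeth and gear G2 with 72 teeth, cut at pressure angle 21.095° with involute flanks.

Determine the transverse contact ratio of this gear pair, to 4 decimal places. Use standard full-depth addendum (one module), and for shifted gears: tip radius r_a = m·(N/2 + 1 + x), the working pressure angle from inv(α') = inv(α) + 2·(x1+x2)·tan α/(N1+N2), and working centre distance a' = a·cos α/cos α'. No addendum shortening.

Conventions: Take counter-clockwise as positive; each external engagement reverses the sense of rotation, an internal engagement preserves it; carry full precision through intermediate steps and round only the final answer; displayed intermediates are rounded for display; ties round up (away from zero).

single-mesh involute tooth geometry (28T engaging 72T at module 1.519)
base radii: r_b1 = 19.840858, r_b2 = 51.019349
tip radii: r_a1 = 22.785000, r_a2 = 56.203000
no profile shift: α' = α, a' = a
action lengths: √(r_a1²−r_b1²) = 11.202526, √(r_a2²−r_b2²) = 23.575480
base pitch p_b = π·m·cos α = 4.452278
CR = (11.202526 + 23.575480 − 75.950000·sin 21.09500°)/4.452278 = 1.671601
contact ratio ≈ 1.6716

1.6716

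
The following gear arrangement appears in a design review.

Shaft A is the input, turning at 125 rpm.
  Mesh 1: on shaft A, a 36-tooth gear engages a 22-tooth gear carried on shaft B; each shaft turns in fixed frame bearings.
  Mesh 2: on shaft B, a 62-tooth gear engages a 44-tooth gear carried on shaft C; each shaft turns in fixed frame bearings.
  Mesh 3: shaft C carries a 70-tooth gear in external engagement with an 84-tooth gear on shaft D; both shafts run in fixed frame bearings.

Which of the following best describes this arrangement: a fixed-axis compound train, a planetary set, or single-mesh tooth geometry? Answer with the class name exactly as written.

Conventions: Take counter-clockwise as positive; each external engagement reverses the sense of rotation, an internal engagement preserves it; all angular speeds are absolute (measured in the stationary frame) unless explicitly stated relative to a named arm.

fixed-axis compound train

topology: fixed-axis compound train — 3 meshes, A→D
classification: fixed-axis compound train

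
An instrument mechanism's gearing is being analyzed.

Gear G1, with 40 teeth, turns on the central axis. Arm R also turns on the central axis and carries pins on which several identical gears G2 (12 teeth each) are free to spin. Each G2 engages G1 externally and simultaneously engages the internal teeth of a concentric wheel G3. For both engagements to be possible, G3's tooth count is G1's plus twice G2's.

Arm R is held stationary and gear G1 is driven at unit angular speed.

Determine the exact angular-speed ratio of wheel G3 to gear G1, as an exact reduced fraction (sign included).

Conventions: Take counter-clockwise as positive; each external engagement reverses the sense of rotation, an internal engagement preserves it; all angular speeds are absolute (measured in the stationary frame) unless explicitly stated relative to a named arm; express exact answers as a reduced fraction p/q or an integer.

-5/8

class = planetary set [G3 = 40+2·12 = 64; Willis about the carrier]
ring teeth: 40 + 2·12 = 64
40(ω_sun−ω_arm) = −64(ω_ring−ω_arm),  ω_arm = 0, ω_sun = 1
ω_ring = 0 − (40/64)(1−0) = -5/8
ω_out/ω_in = -5/8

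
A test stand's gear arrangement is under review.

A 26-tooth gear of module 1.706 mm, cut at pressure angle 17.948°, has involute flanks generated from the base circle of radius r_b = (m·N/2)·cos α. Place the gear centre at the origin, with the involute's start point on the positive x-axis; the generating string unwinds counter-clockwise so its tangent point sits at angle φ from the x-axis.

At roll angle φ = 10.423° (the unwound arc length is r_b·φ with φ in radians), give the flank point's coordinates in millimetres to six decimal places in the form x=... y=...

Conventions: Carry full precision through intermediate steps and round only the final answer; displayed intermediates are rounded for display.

single-mesh involute tooth geometry (26T wheel at module 1.706)
pitch radius r_p = m·N/2 = 1.706·26/2 = 22.178000
base radius r_b = r_p·cos α = 22.178000·cos 17.948° = 21.098743
roll angle φ = 10.423° = 0.18191567 rad
x = r_b·(cos φ + φ·sin φ) = 21.444973
y = r_b·(sin φ − φ·cos φ) = 0.042200

x=21.444973 y=0.042200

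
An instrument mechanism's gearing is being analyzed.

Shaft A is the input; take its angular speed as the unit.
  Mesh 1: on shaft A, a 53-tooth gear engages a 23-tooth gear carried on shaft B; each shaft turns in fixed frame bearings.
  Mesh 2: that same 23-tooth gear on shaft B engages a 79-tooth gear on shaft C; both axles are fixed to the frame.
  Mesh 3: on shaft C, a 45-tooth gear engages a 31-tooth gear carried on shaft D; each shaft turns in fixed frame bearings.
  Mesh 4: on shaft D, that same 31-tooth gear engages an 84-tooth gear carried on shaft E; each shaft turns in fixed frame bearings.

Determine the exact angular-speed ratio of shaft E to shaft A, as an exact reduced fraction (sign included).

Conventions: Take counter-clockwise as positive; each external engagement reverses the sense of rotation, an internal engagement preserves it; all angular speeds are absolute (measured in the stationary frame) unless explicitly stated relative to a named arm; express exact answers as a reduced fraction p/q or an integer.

class = fixed-axis compound train [4 meshes; 4 ratios multiply, 4 sense flips]
mesh 1 [53T→23T]: running ratio 53/23, sense −
mesh 2 [23T→79T]: running ratio 53/79, sense +
mesh 3 [45T→31T]: running ratio 2385/2449, sense −
mesh 4 [31T→84T]: running ratio 795/2212, sense +
ω_out/ω_in = 795/2212

795/2212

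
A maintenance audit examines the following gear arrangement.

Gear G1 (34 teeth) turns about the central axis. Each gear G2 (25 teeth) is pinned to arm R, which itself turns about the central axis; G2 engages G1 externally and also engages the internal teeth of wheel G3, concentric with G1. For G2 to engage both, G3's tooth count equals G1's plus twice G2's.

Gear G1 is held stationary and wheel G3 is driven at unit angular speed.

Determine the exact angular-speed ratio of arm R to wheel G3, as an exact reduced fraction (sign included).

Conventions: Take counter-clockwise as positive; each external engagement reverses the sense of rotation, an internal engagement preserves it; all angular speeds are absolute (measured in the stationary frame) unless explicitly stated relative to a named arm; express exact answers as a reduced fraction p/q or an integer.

planetary set (34T centre, 25T on arm, 84T internal) — Willis relation
ring teeth: 34 + 2·25 = 84
34(ω_sun−ω_arm) = −84(ω_ring−ω_arm),  ω_sun = 0, ω_ring = 1
34(0−ω_arm) = −84(1−ω_arm)  ⇒  118·ω_arm = 84  ⇒  ω_arm = 42/59
ω_out/ω_in = 42/59

42/59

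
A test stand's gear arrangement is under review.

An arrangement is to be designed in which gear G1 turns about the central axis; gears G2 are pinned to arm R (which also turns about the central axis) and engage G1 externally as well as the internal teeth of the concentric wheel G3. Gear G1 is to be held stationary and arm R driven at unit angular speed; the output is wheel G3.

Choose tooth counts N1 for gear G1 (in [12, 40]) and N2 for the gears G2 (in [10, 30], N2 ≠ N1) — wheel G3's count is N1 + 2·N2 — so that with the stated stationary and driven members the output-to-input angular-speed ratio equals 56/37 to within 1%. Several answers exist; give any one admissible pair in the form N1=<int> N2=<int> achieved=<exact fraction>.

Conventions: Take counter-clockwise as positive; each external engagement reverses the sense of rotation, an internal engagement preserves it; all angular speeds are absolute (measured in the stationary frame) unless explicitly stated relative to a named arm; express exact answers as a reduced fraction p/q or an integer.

N1=38 N2=18 achieved=56/37

topology: planetary set — design target 56/37, arm = carrier (Willis)
Willis with ω_sun = 0: ω_ring/ω_arm = (N1+N3)/N3; set equal to 56/37  ⇒  N3/N1 = 1/(56/37 − 1) = 37/19
N3 = N1 + 2·N2  ⇒  N2/N1 = (N3/N1 − 1)/2 = (37/19 − 1)/2 = 9/19
smallest multiple with N1 ≥ 12 and N2 ≥ 10: k = 2  ⇒  N1 = 2·19 = 38, N2 = 2·9 = 18 (N1 ≤ 40, N2 ≤ 30, N2 ≠ N1 ✓), N3 = 38 + 2·18 = 74
check: (N1+N3)/N3 with N1 = 38, N3 = 74 gives 56/37; |achieved − target| = 0 ≤ 14/925 ✓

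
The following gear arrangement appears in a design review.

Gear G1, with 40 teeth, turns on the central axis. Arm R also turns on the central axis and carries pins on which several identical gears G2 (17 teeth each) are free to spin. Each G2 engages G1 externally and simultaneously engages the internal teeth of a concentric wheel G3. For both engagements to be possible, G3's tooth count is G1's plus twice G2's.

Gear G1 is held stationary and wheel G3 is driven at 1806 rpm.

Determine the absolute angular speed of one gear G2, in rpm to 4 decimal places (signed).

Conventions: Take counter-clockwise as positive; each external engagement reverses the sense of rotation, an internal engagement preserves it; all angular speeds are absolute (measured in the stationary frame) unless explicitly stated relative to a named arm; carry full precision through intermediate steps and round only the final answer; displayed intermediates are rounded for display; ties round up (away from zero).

topology: planetary set — G1 40T / G2 17T / G3 74T, arm = carrier (Willis)
normalise by the input: solve with ω_ring = 1, then scale by 1806 rpm
ring teeth: 40 + 2·17 = 74
40(ω_sun−ω_arm) = −74(ω_ring−ω_arm),  ω_sun = 0, ω_ring = 1
40(0−ω_arm) = −74(1−ω_arm)  ⇒  114·ω_arm = 74  ⇒  ω_arm = 37/57
sun–planet mesh: 40·(0−37/57) = −17·(ω_p−ω_arm)  ⇒  ω_p−ω_arm = 1480/969
ω_p = 37/57 + 1480/969 = 37/17
scale: ω_p = 37/17 × 1806 rpm = +3930.7059 rpm

+3930.7059 rpm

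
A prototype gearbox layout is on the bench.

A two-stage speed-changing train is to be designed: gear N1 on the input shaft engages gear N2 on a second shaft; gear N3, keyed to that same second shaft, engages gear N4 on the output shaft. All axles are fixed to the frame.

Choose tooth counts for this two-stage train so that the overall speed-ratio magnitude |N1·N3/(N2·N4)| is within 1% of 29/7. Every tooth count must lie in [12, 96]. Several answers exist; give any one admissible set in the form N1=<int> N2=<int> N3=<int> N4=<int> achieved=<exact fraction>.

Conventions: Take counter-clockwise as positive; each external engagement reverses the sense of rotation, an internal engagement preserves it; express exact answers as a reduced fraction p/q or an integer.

class = fixed-axis compound train [2-stage, 29/7 wanted]
target = 29/7 in lowest terms: an exact hit needs N1·N3 = k·29 and N2·N4 = k·7 for one integer k, every count in [12, 96]; additionally prefer no 1:1 stage (N1 ≠ N2, N3 ≠ N4)
k = 1…23: no 1:1-free in-range split of k·29 and k·7 into factor pairs; take k = 24
k = 24: N1·N3 = 696 = 12·58, N2·N4 = 168 = 14·12
achieved = 12·58/(14·12) = 29/7; |achieved − target| = 0 ≤ 29/700 ✓

N1=12 N2=14 N3=58 N4=12 achieved=29/7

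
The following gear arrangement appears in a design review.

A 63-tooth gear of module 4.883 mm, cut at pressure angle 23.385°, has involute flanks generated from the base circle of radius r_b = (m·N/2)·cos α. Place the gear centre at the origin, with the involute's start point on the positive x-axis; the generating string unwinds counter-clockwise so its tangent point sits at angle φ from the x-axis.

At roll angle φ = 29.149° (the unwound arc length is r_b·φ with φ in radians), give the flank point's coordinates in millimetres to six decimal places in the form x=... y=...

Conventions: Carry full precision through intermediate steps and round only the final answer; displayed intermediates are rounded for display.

x=158.284932 y=6.037713

topology: single-mesh involute geometry — m = 4.883, N = 63
pitch radius r_p = m·N/2 = 4.883·63/2 = 153.814500
base radius r_b = r_p·cos α = 153.814500·cos 23.385° = 141.179957
roll angle φ = 29.149° = 0.50874602 rad
x = r_b·(cos φ + φ·sin φ) = 158.284932
y = r_b·(sin φ − φ·cos φ) = 6.037713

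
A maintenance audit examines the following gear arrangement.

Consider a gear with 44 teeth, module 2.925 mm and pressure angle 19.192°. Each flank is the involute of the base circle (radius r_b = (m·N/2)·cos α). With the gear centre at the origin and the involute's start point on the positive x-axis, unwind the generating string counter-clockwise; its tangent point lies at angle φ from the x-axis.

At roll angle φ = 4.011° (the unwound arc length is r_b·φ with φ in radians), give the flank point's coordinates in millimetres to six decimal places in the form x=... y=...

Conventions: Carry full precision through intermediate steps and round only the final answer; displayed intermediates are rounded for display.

x=60.922308 y=0.006947

class = single-mesh tooth geometry [base-circle involute, m = 2.925, 44T]
pitch radius r_p = m·N/2 = 2.925·44/2 = 64.350000
base radius r_b = r_p·cos α = 64.350000·cos 19.192° = 60.773574
roll angle φ = 4.011° = 0.07000516 rad
x = r_b·(cos φ + φ·sin φ) = 60.922308
y = r_b·(sin φ − φ·cos φ) = 0.006947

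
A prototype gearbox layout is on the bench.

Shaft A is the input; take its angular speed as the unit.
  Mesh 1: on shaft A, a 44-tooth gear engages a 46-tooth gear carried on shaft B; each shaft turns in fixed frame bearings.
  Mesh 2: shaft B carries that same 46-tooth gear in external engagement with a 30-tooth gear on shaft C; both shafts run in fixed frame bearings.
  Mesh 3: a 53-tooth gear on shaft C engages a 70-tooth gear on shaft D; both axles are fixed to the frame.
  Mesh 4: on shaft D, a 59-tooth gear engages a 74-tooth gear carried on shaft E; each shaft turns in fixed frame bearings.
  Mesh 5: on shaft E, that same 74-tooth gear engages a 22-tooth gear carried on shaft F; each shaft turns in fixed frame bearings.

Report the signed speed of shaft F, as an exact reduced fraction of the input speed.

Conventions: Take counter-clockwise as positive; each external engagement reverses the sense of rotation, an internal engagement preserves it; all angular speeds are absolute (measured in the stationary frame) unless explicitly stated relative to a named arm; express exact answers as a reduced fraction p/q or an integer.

-3127/1050

5-mesh fixed-axis compound train (all bearings frame-fixed)
mesh 1 [44T→46T]: |ω|/ω_in = 1×44/46 = 22/23, sense flips to −
mesh 2 [46T→30T]: |ω|/ω_in = (22/23)×46/30 = 22/15, sense flips to +
mesh 3 [53T→70T]: |ω|/ω_in = (22/15)×53/70 = 583/525, sense flips to −
mesh 4 [59T→74T]: |ω|/ω_in = (583/525)×59/74 = 34397/38850, sense flips to +
mesh 5 [74T→22T]: |ω|/ω_in = (34397/38850)×74/22 = 3127/1050, sense flips to −
signed output speed (× input speed) = -3127/1050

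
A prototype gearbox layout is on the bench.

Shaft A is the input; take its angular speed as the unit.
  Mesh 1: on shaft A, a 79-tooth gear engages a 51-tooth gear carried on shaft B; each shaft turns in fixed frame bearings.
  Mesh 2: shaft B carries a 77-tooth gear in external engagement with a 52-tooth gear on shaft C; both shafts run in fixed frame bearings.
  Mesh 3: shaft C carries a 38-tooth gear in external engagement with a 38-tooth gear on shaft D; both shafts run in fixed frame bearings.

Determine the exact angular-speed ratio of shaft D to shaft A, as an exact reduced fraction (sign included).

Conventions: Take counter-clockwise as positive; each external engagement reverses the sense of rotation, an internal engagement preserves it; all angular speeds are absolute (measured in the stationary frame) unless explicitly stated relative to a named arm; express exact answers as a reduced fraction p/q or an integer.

class = fixed-axis compound train [3 meshes; 3 ratios multiply, 3 sense flips]
mesh 1 [79T→51T]: running ratio 79/51, sense −
mesh 2 [77T→52T]: running ratio 6083/2652, sense +
mesh 3 [38T→38T]: running ratio 6083/2652, sense −
ω_out/ω_in = -6083/2652

-6083/2652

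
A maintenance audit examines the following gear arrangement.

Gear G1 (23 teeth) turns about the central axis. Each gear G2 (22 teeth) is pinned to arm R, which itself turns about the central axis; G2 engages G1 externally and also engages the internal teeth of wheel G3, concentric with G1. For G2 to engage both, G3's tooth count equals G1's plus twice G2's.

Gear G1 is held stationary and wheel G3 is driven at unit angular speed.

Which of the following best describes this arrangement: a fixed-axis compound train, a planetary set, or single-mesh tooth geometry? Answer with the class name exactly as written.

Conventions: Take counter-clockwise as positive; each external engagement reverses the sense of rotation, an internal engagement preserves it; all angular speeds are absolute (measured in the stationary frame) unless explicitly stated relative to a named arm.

class = planetary set [G3 = 23+2·22 = 67; Willis about the carrier]
classification: planetary set

planetary set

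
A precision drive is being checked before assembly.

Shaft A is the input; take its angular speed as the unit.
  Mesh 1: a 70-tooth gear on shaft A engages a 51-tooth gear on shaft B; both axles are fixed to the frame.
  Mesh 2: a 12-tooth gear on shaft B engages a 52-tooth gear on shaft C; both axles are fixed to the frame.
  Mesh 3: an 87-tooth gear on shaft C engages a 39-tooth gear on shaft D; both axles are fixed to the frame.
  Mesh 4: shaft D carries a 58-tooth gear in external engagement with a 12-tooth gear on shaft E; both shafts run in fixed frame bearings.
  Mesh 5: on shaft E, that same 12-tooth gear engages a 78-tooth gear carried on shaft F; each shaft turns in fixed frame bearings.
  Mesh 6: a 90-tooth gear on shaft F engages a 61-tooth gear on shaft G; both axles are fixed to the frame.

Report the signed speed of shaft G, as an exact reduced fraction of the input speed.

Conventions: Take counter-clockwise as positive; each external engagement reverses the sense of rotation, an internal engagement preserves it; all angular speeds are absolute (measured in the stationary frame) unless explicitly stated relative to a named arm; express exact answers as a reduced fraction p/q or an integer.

1766100/2278289

6-mesh fixed-axis compound train (all bearings frame-fixed)
mesh 1 [70T→51T]: |ω|/ω_in = 1×70/51 = 70/51, sense flips to −
mesh 2 [12T→52T]: |ω|/ω_in = (70/51)×12/52 = 70/221, sense flips to +
mesh 3 [87T→39T]: |ω|/ω_in = (70/221)×87/39 = 2030/2873, sense flips to −
mesh 4 [58T→12T]: |ω|/ω_in = (2030/2873)×58/12 = 29435/8619, sense flips to +
mesh 5 [12T→78T]: |ω|/ω_in = (29435/8619)×12/78 = 58870/112047, sense flips to −
mesh 6 [90T→61T]: |ω|/ω_in = (58870/112047)×90/61 = 1766100/2278289, sense flips to +
signed output speed (× input speed) = 1766100/2278289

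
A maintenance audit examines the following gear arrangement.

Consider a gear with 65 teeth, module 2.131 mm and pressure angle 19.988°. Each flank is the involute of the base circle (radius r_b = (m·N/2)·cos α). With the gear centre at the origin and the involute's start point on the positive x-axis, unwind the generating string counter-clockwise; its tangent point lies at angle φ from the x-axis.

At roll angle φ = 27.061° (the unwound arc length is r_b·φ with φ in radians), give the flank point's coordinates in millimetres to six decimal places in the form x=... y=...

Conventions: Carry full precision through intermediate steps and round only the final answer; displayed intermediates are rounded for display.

x=71.945230 y=2.235163

topology: single-mesh involute geometry — m = 2.131, N = 65
pitch radius r_p = m·N/2 = 2.131·65/2 = 69.257500
base radius r_b = r_p·cos α = 69.257500·cos 19.988° = 65.085721
roll angle φ = 27.061° = 0.47230355 rad
x = r_b·(cos φ + φ·sin φ) = 71.945230
y = r_b·(sin φ − φ·cos φ) = 2.235163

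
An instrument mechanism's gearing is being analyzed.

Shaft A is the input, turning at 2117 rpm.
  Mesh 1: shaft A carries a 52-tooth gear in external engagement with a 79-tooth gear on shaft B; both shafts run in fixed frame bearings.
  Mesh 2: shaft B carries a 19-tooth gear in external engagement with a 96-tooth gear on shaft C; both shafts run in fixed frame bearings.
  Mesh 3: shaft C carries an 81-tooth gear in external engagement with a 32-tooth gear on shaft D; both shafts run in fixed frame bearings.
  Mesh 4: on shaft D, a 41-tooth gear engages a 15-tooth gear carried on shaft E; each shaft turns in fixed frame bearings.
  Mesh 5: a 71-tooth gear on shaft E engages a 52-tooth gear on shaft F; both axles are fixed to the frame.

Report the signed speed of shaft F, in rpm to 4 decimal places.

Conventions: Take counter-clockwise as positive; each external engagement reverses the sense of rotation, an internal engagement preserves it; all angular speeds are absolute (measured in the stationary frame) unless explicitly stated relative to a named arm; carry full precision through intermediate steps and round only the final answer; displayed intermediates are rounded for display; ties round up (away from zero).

-2605.3263 rpm

5-mesh fixed-axis compound train (all bearings frame-fixed)
mesh 1 [52T→79T]: ω = 2117.0000×52/79 = 1393.4684 rpm, sense flips to −
mesh 2 [19T→96T]: ω = 1393.4684×19/96 = 275.7906 rpm, sense flips to +
mesh 3 [81T→32T]: ω = 275.7906×81/32 = 698.0950 rpm, sense flips to −
mesh 4 [41T→15T]: ω = 698.0950×41/15 = 1908.1263 rpm, sense flips to +
mesh 5 [71T→52T]: ω = 1908.1263×71/52 = 2605.3263 rpm, sense flips to −
signed output speed = -2605.3263 rpm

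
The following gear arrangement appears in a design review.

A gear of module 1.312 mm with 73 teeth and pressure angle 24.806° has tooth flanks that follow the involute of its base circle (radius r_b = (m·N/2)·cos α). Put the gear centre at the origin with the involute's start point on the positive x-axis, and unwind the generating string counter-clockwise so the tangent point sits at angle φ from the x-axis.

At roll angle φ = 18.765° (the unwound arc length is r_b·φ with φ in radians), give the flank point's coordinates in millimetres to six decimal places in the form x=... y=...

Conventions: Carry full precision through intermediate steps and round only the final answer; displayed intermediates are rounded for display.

x=45.738746 y=0.503589

class = single-mesh tooth geometry [base-circle involute, m = 1.312, 73T]
pitch radius r_p = m·N/2 = 1.312·73/2 = 47.888000
base radius r_b = r_p·cos α = 47.888000·cos 24.806° = 43.469544
roll angle φ = 18.765° = 0.32751103 rad
x = r_b·(cos φ + φ·sin φ) = 45.738746
y = r_b·(sin φ − φ·cos φ) = 0.503589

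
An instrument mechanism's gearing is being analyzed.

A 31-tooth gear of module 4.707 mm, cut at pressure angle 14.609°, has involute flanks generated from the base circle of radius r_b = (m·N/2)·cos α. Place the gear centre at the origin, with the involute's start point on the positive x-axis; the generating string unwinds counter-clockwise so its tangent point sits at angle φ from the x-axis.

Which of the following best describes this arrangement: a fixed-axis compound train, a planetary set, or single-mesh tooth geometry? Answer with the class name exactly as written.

single-mesh tooth geometry

single-mesh involute tooth geometry (31T wheel at module 4.707)
classification: single-mesh tooth geometry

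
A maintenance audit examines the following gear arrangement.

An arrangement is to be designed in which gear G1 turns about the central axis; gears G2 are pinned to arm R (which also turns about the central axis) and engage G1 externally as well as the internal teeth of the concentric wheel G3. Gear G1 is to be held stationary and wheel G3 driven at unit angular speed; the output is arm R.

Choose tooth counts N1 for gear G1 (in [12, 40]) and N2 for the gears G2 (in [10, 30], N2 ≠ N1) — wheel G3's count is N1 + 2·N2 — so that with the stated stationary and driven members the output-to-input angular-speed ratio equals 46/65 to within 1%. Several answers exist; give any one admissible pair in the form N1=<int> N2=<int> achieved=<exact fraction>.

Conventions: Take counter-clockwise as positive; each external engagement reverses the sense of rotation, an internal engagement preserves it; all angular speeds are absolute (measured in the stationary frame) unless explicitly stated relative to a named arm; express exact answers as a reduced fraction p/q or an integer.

N1=38 N2=27 achieved=46/65

design class (target 46/65): planetary set
Willis with ω_sun = 0: ω_arm/ω_ring = N3/(N1+N3); set equal to 46/65  ⇒  N3/N1 = (46/65)/(1 − 46/65) = 46/19
N3 = N1 + 2·N2  ⇒  N2/N1 = (N3/N1 − 1)/2 = (46/19 − 1)/2 = 27/38
smallest multiple with N1 ≥ 12 and N2 ≥ 10: k = 1  ⇒  N1 = 1·38 = 38, N2 = 1·27 = 27 (N1 ≤ 40, N2 ≤ 30, N2 ≠ N1 ✓), N3 = 38 + 2·27 = 92
check: N3/(N1+N3) with N1 = 38, N3 = 92 gives 46/65; |achieved − target| = 0 ≤ 23/3250 ✓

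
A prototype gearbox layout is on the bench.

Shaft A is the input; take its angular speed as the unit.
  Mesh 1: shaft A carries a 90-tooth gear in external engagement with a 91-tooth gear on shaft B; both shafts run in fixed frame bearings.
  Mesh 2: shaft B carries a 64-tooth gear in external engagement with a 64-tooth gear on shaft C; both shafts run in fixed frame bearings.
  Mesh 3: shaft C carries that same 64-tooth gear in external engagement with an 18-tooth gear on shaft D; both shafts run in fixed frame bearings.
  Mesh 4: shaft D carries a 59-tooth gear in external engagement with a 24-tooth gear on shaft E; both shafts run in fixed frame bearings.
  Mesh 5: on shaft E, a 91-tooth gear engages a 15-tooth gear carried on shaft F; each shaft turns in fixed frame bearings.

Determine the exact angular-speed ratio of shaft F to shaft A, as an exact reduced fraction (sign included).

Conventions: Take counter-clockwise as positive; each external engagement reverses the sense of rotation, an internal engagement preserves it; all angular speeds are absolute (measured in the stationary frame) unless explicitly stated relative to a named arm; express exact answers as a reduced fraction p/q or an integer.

-472/9

class = fixed-axis compound train [5 meshes; 5 ratios multiply, 5 sense flips]
mesh 1 [90T→91T]: running ratio 90/91, sense −
mesh 2 [64T→64T]: running ratio 90/91, sense +
mesh 3 [64T→18T]: running ratio 320/91, sense −
mesh 4 [59T→24T]: running ratio 2360/273, sense +
mesh 5 [91T→15T]: running ratio 472/9, sense −
ω_out/ω_in = -472/9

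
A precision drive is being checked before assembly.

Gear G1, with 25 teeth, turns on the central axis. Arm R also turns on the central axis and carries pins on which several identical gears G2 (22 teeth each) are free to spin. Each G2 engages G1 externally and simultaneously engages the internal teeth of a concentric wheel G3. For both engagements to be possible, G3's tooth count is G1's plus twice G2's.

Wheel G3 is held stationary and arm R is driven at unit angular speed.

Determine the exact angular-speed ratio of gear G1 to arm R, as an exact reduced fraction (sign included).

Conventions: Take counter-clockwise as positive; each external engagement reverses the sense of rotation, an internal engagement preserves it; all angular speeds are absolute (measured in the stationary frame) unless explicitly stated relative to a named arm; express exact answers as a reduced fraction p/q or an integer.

94/25

topology: planetary set — G1 25T / G2 22T / G3 69T, arm = carrier (Willis)
ring teeth: 25 + 2·22 = 69
25(ω_sun−ω_arm) = −69(ω_ring−ω_arm),  ω_ring = 0, ω_arm = 1
ω_sun = 1 − (69/25)(0−1) = 94/25
ω_out/ω_in = 94/25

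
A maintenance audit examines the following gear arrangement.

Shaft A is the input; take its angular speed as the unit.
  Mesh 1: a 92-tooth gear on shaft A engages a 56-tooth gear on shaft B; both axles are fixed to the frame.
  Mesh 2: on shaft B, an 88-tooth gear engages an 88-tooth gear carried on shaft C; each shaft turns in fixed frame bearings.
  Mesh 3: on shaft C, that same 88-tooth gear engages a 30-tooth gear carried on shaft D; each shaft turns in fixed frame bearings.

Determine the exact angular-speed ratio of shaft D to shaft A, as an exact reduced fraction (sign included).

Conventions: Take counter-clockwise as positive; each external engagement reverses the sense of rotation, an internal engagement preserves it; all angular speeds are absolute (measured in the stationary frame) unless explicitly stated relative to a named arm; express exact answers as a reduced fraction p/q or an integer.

class = fixed-axis compound train [3 meshes; 3 ratios multiply, 3 sense flips]
mesh 1 [92T→56T]: running ratio 23/14, sense −
mesh 2 [88T→88T]: running ratio 23/14, sense +
mesh 3 [88T→30T]: running ratio 506/105, sense −
ω_out/ω_in = -506/105

-506/105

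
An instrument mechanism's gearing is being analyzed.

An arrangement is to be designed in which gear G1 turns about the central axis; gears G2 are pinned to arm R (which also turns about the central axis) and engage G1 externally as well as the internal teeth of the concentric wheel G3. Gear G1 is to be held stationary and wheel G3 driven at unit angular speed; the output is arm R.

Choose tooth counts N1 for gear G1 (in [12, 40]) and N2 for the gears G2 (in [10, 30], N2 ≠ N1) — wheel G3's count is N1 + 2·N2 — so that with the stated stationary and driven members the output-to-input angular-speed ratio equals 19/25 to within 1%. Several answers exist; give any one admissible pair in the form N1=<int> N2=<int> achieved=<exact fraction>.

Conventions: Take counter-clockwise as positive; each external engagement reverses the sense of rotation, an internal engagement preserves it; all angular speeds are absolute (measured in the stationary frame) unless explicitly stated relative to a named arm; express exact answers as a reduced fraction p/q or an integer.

planetary set to be sized for 19/25 (Willis relation)
Willis with ω_sun = 0: ω_arm/ω_ring = N3/(N1+N3); set equal to 19/25  ⇒  N3/N1 = (19/25)/(1 − 19/25) = 19/6
N3 = N1 + 2·N2  ⇒  N2/N1 = (N3/N1 − 1)/2 = (19/6 − 1)/2 = 13/12
smallest multiple with N1 ≥ 12 and N2 ≥ 10: k = 1  ⇒  N1 = 1·12 = 12, N2 = 1·13 = 13 (N1 ≤ 40, N2 ≤ 30, N2 ≠ N1 ✓), N3 = 12 + 2·13 = 38
check: N3/(N1+N3) with N1 = 12, N3 = 38 gives 19/25; |achieved − target| = 0 ≤ 19/2500 ✓

N1=12 N2=13 achieved=19/25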